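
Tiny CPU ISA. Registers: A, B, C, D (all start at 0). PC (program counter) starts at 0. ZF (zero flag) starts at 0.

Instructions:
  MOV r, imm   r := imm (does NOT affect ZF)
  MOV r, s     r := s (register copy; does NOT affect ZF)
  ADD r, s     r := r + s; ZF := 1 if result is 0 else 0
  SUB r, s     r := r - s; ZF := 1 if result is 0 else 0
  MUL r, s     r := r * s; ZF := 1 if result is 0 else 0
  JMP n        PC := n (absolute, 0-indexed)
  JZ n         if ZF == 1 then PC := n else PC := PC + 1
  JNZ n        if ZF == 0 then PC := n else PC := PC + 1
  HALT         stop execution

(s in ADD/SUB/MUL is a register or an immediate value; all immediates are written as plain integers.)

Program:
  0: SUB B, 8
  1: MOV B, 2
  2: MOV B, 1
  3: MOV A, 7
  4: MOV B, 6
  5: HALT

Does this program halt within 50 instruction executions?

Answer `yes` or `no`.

Answer: yes

Derivation:
Step 1: PC=0 exec 'SUB B, 8'. After: A=0 B=-8 C=0 D=0 ZF=0 PC=1
Step 2: PC=1 exec 'MOV B, 2'. After: A=0 B=2 C=0 D=0 ZF=0 PC=2
Step 3: PC=2 exec 'MOV B, 1'. After: A=0 B=1 C=0 D=0 ZF=0 PC=3
Step 4: PC=3 exec 'MOV A, 7'. After: A=7 B=1 C=0 D=0 ZF=0 PC=4
Step 5: PC=4 exec 'MOV B, 6'. After: A=7 B=6 C=0 D=0 ZF=0 PC=5
Step 6: PC=5 exec 'HALT'. After: A=7 B=6 C=0 D=0 ZF=0 PC=5 HALTED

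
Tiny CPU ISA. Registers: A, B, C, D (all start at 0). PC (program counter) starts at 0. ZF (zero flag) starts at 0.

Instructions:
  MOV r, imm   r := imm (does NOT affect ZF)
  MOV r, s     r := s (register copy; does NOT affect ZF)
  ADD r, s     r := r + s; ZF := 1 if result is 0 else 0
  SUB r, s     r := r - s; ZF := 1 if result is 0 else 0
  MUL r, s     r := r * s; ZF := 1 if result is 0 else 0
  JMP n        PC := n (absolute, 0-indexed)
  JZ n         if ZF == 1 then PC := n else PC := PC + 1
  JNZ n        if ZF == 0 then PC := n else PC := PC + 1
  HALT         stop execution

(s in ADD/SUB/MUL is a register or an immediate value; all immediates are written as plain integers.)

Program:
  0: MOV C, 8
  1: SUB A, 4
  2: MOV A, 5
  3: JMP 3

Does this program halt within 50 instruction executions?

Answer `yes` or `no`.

Step 1: PC=0 exec 'MOV C, 8'. After: A=0 B=0 C=8 D=0 ZF=0 PC=1
Step 2: PC=1 exec 'SUB A, 4'. After: A=-4 B=0 C=8 D=0 ZF=0 PC=2
Step 3: PC=2 exec 'MOV A, 5'. After: A=5 B=0 C=8 D=0 ZF=0 PC=3
Step 4: PC=3 exec 'JMP 3'. After: A=5 B=0 C=8 D=0 ZF=0 PC=3
State after step 4 equals state after step 3: the program is in a cycle of length 1 and will never halt.

Answer: no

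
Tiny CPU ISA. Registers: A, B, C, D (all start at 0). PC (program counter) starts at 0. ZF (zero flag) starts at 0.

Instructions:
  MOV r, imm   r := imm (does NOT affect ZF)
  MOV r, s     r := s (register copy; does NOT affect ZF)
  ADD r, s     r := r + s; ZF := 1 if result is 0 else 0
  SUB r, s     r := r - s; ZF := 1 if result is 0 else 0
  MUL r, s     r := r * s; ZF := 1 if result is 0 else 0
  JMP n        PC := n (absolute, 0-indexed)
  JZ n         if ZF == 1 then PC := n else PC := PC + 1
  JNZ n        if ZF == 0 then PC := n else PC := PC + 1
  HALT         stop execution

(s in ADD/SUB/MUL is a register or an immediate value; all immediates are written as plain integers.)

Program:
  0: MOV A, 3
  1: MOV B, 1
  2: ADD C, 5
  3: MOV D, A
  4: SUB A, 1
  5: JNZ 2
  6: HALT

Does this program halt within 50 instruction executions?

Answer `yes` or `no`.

Step 1: PC=0 exec 'MOV A, 3'. After: A=3 B=0 C=0 D=0 ZF=0 PC=1
Step 2: PC=1 exec 'MOV B, 1'. After: A=3 B=1 C=0 D=0 ZF=0 PC=2
Step 3: PC=2 exec 'ADD C, 5'. After: A=3 B=1 C=5 D=0 ZF=0 PC=3
Step 4: PC=3 exec 'MOV D, A'. After: A=3 B=1 C=5 D=3 ZF=0 PC=4
Step 5: PC=4 exec 'SUB A, 1'. After: A=2 B=1 C=5 D=3 ZF=0 PC=5
Step 6: PC=5 exec 'JNZ 2'. After: A=2 B=1 C=5 D=3 ZF=0 PC=2
Step 7: PC=2 exec 'ADD C, 5'. After: A=2 B=1 C=10 D=3 ZF=0 PC=3
Step 8: PC=3 exec 'MOV D, A'. After: A=2 B=1 C=10 D=2 ZF=0 PC=4
Step 9: PC=4 exec 'SUB A, 1'. After: A=1 B=1 C=10 D=2 ZF=0 PC=5
Step 10: PC=5 exec 'JNZ 2'. After: A=1 B=1 C=10 D=2 ZF=0 PC=2
Step 11: PC=2 exec 'ADD C, 5'. After: A=1 B=1 C=15 D=2 ZF=0 PC=3
Step 12: PC=3 exec 'MOV D, A'. After: A=1 B=1 C=15 D=1 ZF=0 PC=4
Step 13: PC=4 exec 'SUB A, 1'. After: A=0 B=1 C=15 D=1 ZF=1 PC=5
Step 14: PC=5 exec 'JNZ 2'. After: A=0 B=1 C=15 D=1 ZF=1 PC=6
Step 15: PC=6 exec 'HALT'. After: A=0 B=1 C=15 D=1 ZF=1 PC=6 HALTED

Answer: yes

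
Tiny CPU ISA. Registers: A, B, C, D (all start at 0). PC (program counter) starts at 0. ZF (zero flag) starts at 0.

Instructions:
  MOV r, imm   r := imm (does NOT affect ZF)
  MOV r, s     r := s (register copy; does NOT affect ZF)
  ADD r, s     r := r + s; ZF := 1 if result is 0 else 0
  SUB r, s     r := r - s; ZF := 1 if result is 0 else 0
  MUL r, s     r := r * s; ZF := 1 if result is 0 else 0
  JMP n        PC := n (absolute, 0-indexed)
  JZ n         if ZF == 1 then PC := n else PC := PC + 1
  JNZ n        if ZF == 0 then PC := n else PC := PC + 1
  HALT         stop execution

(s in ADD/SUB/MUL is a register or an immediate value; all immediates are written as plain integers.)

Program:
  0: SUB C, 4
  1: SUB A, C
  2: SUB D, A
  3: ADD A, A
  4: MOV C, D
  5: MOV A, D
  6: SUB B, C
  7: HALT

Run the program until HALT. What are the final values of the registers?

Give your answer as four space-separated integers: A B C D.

Answer: -4 4 -4 -4

Derivation:
Step 1: PC=0 exec 'SUB C, 4'. After: A=0 B=0 C=-4 D=0 ZF=0 PC=1
Step 2: PC=1 exec 'SUB A, C'. After: A=4 B=0 C=-4 D=0 ZF=0 PC=2
Step 3: PC=2 exec 'SUB D, A'. After: A=4 B=0 C=-4 D=-4 ZF=0 PC=3
Step 4: PC=3 exec 'ADD A, A'. After: A=8 B=0 C=-4 D=-4 ZF=0 PC=4
Step 5: PC=4 exec 'MOV C, D'. After: A=8 B=0 C=-4 D=-4 ZF=0 PC=5
Step 6: PC=5 exec 'MOV A, D'. After: A=-4 B=0 C=-4 D=-4 ZF=0 PC=6
Step 7: PC=6 exec 'SUB B, C'. After: A=-4 B=4 C=-4 D=-4 ZF=0 PC=7
Step 8: PC=7 exec 'HALT'. After: A=-4 B=4 C=-4 D=-4 ZF=0 PC=7 HALTED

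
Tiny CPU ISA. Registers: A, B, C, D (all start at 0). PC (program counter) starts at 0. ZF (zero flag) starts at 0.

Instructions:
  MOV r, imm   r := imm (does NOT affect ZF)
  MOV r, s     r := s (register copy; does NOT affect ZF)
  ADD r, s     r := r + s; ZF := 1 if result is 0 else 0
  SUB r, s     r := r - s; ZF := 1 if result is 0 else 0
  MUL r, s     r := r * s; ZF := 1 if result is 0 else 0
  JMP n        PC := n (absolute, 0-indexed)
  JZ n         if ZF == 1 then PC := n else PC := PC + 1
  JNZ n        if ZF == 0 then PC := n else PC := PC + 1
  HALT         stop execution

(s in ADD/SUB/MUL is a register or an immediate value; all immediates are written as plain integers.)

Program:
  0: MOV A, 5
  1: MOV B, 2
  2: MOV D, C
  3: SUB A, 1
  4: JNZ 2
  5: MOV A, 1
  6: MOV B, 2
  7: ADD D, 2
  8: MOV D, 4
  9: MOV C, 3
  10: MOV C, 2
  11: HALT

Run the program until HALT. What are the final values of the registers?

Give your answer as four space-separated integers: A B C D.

Answer: 1 2 2 4

Derivation:
Step 1: PC=0 exec 'MOV A, 5'. After: A=5 B=0 C=0 D=0 ZF=0 PC=1
Step 2: PC=1 exec 'MOV B, 2'. After: A=5 B=2 C=0 D=0 ZF=0 PC=2
Step 3: PC=2 exec 'MOV D, C'. After: A=5 B=2 C=0 D=0 ZF=0 PC=3
Step 4: PC=3 exec 'SUB A, 1'. After: A=4 B=2 C=0 D=0 ZF=0 PC=4
Step 5: PC=4 exec 'JNZ 2'. After: A=4 B=2 C=0 D=0 ZF=0 PC=2
Step 6: PC=2 exec 'MOV D, C'. After: A=4 B=2 C=0 D=0 ZF=0 PC=3
Step 7: PC=3 exec 'SUB A, 1'. After: A=3 B=2 C=0 D=0 ZF=0 PC=4
Step 8: PC=4 exec 'JNZ 2'. After: A=3 B=2 C=0 D=0 ZF=0 PC=2
Step 9: PC=2 exec 'MOV D, C'. After: A=3 B=2 C=0 D=0 ZF=0 PC=3
Step 10: PC=3 exec 'SUB A, 1'. After: A=2 B=2 C=0 D=0 ZF=0 PC=4
Step 11: PC=4 exec 'JNZ 2'. After: A=2 B=2 C=0 D=0 ZF=0 PC=2
Step 12: PC=2 exec 'MOV D, C'. After: A=2 B=2 C=0 D=0 ZF=0 PC=3
Step 13: PC=3 exec 'SUB A, 1'. After: A=1 B=2 C=0 D=0 ZF=0 PC=4
Step 14: PC=4 exec 'JNZ 2'. After: A=1 B=2 C=0 D=0 ZF=0 PC=2
Step 15: PC=2 exec 'MOV D, C'. After: A=1 B=2 C=0 D=0 ZF=0 PC=3
Step 16: PC=3 exec 'SUB A, 1'. After: A=0 B=2 C=0 D=0 ZF=1 PC=4
Step 17: PC=4 exec 'JNZ 2'. After: A=0 B=2 C=0 D=0 ZF=1 PC=5
Step 18: PC=5 exec 'MOV A, 1'. After: A=1 B=2 C=0 D=0 ZF=1 PC=6
Step 19: PC=6 exec 'MOV B, 2'. After: A=1 B=2 C=0 D=0 ZF=1 PC=7
Step 20: PC=7 exec 'ADD D, 2'. After: A=1 B=2 C=0 D=2 ZF=0 PC=8
Step 21: PC=8 exec 'MOV D, 4'. After: A=1 B=2 C=0 D=4 ZF=0 PC=9
Step 22: PC=9 exec 'MOV C, 3'. After: A=1 B=2 C=3 D=4 ZF=0 PC=10
Step 23: PC=10 exec 'MOV C, 2'. After: A=1 B=2 C=2 D=4 ZF=0 PC=11
Step 24: PC=11 exec 'HALT'. After: A=1 B=2 C=2 D=4 ZF=0 PC=11 HALTED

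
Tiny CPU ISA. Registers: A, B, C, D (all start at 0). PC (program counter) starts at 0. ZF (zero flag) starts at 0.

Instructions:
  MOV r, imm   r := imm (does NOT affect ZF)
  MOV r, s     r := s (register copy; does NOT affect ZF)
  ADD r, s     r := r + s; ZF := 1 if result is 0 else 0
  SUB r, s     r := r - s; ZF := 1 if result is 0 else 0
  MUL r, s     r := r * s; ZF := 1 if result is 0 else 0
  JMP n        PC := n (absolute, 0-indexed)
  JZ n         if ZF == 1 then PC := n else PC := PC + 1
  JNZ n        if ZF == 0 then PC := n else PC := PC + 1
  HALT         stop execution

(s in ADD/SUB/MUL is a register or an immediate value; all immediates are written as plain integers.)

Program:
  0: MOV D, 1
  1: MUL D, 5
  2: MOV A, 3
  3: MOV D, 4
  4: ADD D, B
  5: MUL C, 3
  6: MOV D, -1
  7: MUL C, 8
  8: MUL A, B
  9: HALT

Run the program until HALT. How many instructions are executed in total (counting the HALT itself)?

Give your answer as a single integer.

Step 1: PC=0 exec 'MOV D, 1'. After: A=0 B=0 C=0 D=1 ZF=0 PC=1
Step 2: PC=1 exec 'MUL D, 5'. After: A=0 B=0 C=0 D=5 ZF=0 PC=2
Step 3: PC=2 exec 'MOV A, 3'. After: A=3 B=0 C=0 D=5 ZF=0 PC=3
Step 4: PC=3 exec 'MOV D, 4'. After: A=3 B=0 C=0 D=4 ZF=0 PC=4
Step 5: PC=4 exec 'ADD D, B'. After: A=3 B=0 C=0 D=4 ZF=0 PC=5
Step 6: PC=5 exec 'MUL C, 3'. After: A=3 B=0 C=0 D=4 ZF=1 PC=6
Step 7: PC=6 exec 'MOV D, -1'. After: A=3 B=0 C=0 D=-1 ZF=1 PC=7
Step 8: PC=7 exec 'MUL C, 8'. After: A=3 B=0 C=0 D=-1 ZF=1 PC=8
Step 9: PC=8 exec 'MUL A, B'. After: A=0 B=0 C=0 D=-1 ZF=1 PC=9
Step 10: PC=9 exec 'HALT'. After: A=0 B=0 C=0 D=-1 ZF=1 PC=9 HALTED
Total instructions executed: 10

Answer: 10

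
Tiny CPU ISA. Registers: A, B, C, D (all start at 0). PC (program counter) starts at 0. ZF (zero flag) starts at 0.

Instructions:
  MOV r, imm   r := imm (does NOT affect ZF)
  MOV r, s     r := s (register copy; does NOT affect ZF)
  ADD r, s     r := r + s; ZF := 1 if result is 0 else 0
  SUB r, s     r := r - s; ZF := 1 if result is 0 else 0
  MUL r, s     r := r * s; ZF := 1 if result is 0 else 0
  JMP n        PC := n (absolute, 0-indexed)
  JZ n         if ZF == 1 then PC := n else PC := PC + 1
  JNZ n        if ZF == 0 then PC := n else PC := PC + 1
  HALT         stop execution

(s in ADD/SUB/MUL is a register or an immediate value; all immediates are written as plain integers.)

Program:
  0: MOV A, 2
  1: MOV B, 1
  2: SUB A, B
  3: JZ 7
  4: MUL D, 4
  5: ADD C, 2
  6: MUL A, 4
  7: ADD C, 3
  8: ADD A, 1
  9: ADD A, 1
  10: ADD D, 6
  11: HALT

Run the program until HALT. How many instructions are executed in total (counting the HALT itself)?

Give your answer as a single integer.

Step 1: PC=0 exec 'MOV A, 2'. After: A=2 B=0 C=0 D=0 ZF=0 PC=1
Step 2: PC=1 exec 'MOV B, 1'. After: A=2 B=1 C=0 D=0 ZF=0 PC=2
Step 3: PC=2 exec 'SUB A, B'. After: A=1 B=1 C=0 D=0 ZF=0 PC=3
Step 4: PC=3 exec 'JZ 7'. After: A=1 B=1 C=0 D=0 ZF=0 PC=4
Step 5: PC=4 exec 'MUL D, 4'. After: A=1 B=1 C=0 D=0 ZF=1 PC=5
Step 6: PC=5 exec 'ADD C, 2'. After: A=1 B=1 C=2 D=0 ZF=0 PC=6
Step 7: PC=6 exec 'MUL A, 4'. After: A=4 B=1 C=2 D=0 ZF=0 PC=7
Step 8: PC=7 exec 'ADD C, 3'. After: A=4 B=1 C=5 D=0 ZF=0 PC=8
Step 9: PC=8 exec 'ADD A, 1'. After: A=5 B=1 C=5 D=0 ZF=0 PC=9
Step 10: PC=9 exec 'ADD A, 1'. After: A=6 B=1 C=5 D=0 ZF=0 PC=10
Step 11: PC=10 exec 'ADD D, 6'. After: A=6 B=1 C=5 D=6 ZF=0 PC=11
Step 12: PC=11 exec 'HALT'. After: A=6 B=1 C=5 D=6 ZF=0 PC=11 HALTED
Total instructions executed: 12

Answer: 12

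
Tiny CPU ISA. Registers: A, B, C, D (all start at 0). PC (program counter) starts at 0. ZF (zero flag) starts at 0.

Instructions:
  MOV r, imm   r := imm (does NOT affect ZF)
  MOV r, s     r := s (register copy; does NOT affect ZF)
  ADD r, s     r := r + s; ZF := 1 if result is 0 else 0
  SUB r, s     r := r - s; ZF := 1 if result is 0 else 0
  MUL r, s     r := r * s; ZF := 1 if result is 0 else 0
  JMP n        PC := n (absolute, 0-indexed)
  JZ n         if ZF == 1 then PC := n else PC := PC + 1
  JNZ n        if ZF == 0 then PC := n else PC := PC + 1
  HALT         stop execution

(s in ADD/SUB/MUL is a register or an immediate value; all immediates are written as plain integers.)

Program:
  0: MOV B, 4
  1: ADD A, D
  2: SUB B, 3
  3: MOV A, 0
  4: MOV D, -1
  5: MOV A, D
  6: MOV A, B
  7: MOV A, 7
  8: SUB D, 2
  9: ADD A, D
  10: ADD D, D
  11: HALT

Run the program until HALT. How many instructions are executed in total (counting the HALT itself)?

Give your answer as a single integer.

Answer: 12

Derivation:
Step 1: PC=0 exec 'MOV B, 4'. After: A=0 B=4 C=0 D=0 ZF=0 PC=1
Step 2: PC=1 exec 'ADD A, D'. After: A=0 B=4 C=0 D=0 ZF=1 PC=2
Step 3: PC=2 exec 'SUB B, 3'. After: A=0 B=1 C=0 D=0 ZF=0 PC=3
Step 4: PC=3 exec 'MOV A, 0'. After: A=0 B=1 C=0 D=0 ZF=0 PC=4
Step 5: PC=4 exec 'MOV D, -1'. After: A=0 B=1 C=0 D=-1 ZF=0 PC=5
Step 6: PC=5 exec 'MOV A, D'. After: A=-1 B=1 C=0 D=-1 ZF=0 PC=6
Step 7: PC=6 exec 'MOV A, B'. After: A=1 B=1 C=0 D=-1 ZF=0 PC=7
Step 8: PC=7 exec 'MOV A, 7'. After: A=7 B=1 C=0 D=-1 ZF=0 PC=8
Step 9: PC=8 exec 'SUB D, 2'. After: A=7 B=1 C=0 D=-3 ZF=0 PC=9
Step 10: PC=9 exec 'ADD A, D'. After: A=4 B=1 C=0 D=-3 ZF=0 PC=10
Step 11: PC=10 exec 'ADD D, D'. After: A=4 B=1 C=0 D=-6 ZF=0 PC=11
Step 12: PC=11 exec 'HALT'. After: A=4 B=1 C=0 D=-6 ZF=0 PC=11 HALTED
Total instructions executed: 12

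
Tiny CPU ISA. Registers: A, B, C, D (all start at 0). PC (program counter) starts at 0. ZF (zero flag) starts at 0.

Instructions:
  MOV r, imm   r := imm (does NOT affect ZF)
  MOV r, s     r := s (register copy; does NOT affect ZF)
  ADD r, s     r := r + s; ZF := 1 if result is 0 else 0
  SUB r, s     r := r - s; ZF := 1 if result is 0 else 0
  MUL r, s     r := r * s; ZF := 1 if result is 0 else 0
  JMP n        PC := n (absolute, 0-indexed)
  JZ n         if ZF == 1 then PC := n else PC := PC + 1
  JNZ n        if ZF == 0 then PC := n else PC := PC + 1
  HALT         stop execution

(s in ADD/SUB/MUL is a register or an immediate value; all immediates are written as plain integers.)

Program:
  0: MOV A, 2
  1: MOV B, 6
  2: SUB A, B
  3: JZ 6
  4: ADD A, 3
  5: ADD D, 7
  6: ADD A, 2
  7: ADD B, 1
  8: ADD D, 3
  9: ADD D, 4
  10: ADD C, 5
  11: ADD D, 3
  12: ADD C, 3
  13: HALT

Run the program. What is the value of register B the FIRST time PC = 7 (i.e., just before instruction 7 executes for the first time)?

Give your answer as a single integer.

Step 1: PC=0 exec 'MOV A, 2'. After: A=2 B=0 C=0 D=0 ZF=0 PC=1
Step 2: PC=1 exec 'MOV B, 6'. After: A=2 B=6 C=0 D=0 ZF=0 PC=2
Step 3: PC=2 exec 'SUB A, B'. After: A=-4 B=6 C=0 D=0 ZF=0 PC=3
Step 4: PC=3 exec 'JZ 6'. After: A=-4 B=6 C=0 D=0 ZF=0 PC=4
Step 5: PC=4 exec 'ADD A, 3'. After: A=-1 B=6 C=0 D=0 ZF=0 PC=5
Step 6: PC=5 exec 'ADD D, 7'. After: A=-1 B=6 C=0 D=7 ZF=0 PC=6
Step 7: PC=6 exec 'ADD A, 2'. After: A=1 B=6 C=0 D=7 ZF=0 PC=7
First time PC=7: B=6

6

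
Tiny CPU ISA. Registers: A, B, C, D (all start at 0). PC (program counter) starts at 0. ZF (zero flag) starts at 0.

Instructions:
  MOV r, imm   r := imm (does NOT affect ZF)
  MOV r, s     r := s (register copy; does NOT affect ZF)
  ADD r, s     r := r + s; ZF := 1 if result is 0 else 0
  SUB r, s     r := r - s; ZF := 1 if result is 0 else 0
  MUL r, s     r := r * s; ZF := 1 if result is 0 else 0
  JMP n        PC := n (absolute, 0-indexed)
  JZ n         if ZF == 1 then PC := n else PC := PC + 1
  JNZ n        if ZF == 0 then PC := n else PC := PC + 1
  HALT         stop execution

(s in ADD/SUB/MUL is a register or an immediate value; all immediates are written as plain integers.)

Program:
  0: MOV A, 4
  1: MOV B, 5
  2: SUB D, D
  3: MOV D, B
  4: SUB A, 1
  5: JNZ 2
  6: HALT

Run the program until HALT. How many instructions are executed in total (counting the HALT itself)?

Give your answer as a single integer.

Answer: 19

Derivation:
Step 1: PC=0 exec 'MOV A, 4'. After: A=4 B=0 C=0 D=0 ZF=0 PC=1
Step 2: PC=1 exec 'MOV B, 5'. After: A=4 B=5 C=0 D=0 ZF=0 PC=2
Step 3: PC=2 exec 'SUB D, D'. After: A=4 B=5 C=0 D=0 ZF=1 PC=3
Step 4: PC=3 exec 'MOV D, B'. After: A=4 B=5 C=0 D=5 ZF=1 PC=4
Step 5: PC=4 exec 'SUB A, 1'. After: A=3 B=5 C=0 D=5 ZF=0 PC=5
Step 6: PC=5 exec 'JNZ 2'. After: A=3 B=5 C=0 D=5 ZF=0 PC=2
Step 7: PC=2 exec 'SUB D, D'. After: A=3 B=5 C=0 D=0 ZF=1 PC=3
Step 8: PC=3 exec 'MOV D, B'. After: A=3 B=5 C=0 D=5 ZF=1 PC=4
Step 9: PC=4 exec 'SUB A, 1'. After: A=2 B=5 C=0 D=5 ZF=0 PC=5
Step 10: PC=5 exec 'JNZ 2'. After: A=2 B=5 C=0 D=5 ZF=0 PC=2
Step 11: PC=2 exec 'SUB D, D'. After: A=2 B=5 C=0 D=0 ZF=1 PC=3
Step 12: PC=3 exec 'MOV D, B'. After: A=2 B=5 C=0 D=5 ZF=1 PC=4
Step 13: PC=4 exec 'SUB A, 1'. After: A=1 B=5 C=0 D=5 ZF=0 PC=5
Step 14: PC=5 exec 'JNZ 2'. After: A=1 B=5 C=0 D=5 ZF=0 PC=2
Step 15: PC=2 exec 'SUB D, D'. After: A=1 B=5 C=0 D=0 ZF=1 PC=3
Step 16: PC=3 exec 'MOV D, B'. After: A=1 B=5 C=0 D=5 ZF=1 PC=4
Step 17: PC=4 exec 'SUB A, 1'. After: A=0 B=5 C=0 D=5 ZF=1 PC=5
Step 18: PC=5 exec 'JNZ 2'. After: A=0 B=5 C=0 D=5 ZF=1 PC=6
Step 19: PC=6 exec 'HALT'. After: A=0 B=5 C=0 D=5 ZF=1 PC=6 HALTED
Total instructions executed: 19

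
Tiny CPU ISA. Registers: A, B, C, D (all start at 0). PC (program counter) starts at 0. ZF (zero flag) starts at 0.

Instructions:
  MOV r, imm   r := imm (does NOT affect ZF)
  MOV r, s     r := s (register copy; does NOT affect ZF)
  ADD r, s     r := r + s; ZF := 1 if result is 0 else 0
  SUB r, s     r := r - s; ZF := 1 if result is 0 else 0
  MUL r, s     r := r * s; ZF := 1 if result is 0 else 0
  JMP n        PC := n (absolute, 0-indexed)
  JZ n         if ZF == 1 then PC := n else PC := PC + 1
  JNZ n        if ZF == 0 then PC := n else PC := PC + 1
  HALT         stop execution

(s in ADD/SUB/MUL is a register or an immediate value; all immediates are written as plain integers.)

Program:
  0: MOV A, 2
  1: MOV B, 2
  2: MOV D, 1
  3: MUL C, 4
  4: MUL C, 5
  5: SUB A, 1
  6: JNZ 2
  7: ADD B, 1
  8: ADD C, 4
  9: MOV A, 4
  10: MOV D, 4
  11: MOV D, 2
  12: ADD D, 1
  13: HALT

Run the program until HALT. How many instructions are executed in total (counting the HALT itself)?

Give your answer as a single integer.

Step 1: PC=0 exec 'MOV A, 2'. After: A=2 B=0 C=0 D=0 ZF=0 PC=1
Step 2: PC=1 exec 'MOV B, 2'. After: A=2 B=2 C=0 D=0 ZF=0 PC=2
Step 3: PC=2 exec 'MOV D, 1'. After: A=2 B=2 C=0 D=1 ZF=0 PC=3
Step 4: PC=3 exec 'MUL C, 4'. After: A=2 B=2 C=0 D=1 ZF=1 PC=4
Step 5: PC=4 exec 'MUL C, 5'. After: A=2 B=2 C=0 D=1 ZF=1 PC=5
Step 6: PC=5 exec 'SUB A, 1'. After: A=1 B=2 C=0 D=1 ZF=0 PC=6
Step 7: PC=6 exec 'JNZ 2'. After: A=1 B=2 C=0 D=1 ZF=0 PC=2
Step 8: PC=2 exec 'MOV D, 1'. After: A=1 B=2 C=0 D=1 ZF=0 PC=3
Step 9: PC=3 exec 'MUL C, 4'. After: A=1 B=2 C=0 D=1 ZF=1 PC=4
Step 10: PC=4 exec 'MUL C, 5'. After: A=1 B=2 C=0 D=1 ZF=1 PC=5
Step 11: PC=5 exec 'SUB A, 1'. After: A=0 B=2 C=0 D=1 ZF=1 PC=6
Step 12: PC=6 exec 'JNZ 2'. After: A=0 B=2 C=0 D=1 ZF=1 PC=7
Step 13: PC=7 exec 'ADD B, 1'. After: A=0 B=3 C=0 D=1 ZF=0 PC=8
Step 14: PC=8 exec 'ADD C, 4'. After: A=0 B=3 C=4 D=1 ZF=0 PC=9
Step 15: PC=9 exec 'MOV A, 4'. After: A=4 B=3 C=4 D=1 ZF=0 PC=10
Step 16: PC=10 exec 'MOV D, 4'. After: A=4 B=3 C=4 D=4 ZF=0 PC=11
Step 17: PC=11 exec 'MOV D, 2'. After: A=4 B=3 C=4 D=2 ZF=0 PC=12
Step 18: PC=12 exec 'ADD D, 1'. After: A=4 B=3 C=4 D=3 ZF=0 PC=13
Step 19: PC=13 exec 'HALT'. After: A=4 B=3 C=4 D=3 ZF=0 PC=13 HALTED
Total instructions executed: 19

Answer: 19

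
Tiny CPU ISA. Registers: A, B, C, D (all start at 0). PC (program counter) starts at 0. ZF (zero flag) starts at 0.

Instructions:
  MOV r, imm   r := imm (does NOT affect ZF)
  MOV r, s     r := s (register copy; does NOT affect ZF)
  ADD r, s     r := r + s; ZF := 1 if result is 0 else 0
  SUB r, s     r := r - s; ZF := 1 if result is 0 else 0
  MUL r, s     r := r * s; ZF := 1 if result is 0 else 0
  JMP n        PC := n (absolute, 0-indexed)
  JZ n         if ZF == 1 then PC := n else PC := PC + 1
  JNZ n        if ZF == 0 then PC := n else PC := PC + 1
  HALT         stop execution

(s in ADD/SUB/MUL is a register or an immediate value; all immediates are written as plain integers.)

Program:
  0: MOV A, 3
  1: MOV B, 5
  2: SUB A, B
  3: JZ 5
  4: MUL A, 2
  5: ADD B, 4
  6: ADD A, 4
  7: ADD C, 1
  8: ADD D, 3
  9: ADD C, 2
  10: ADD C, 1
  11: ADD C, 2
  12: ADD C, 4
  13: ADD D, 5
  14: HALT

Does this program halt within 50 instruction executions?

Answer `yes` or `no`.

Answer: yes

Derivation:
Step 1: PC=0 exec 'MOV A, 3'. After: A=3 B=0 C=0 D=0 ZF=0 PC=1
Step 2: PC=1 exec 'MOV B, 5'. After: A=3 B=5 C=0 D=0 ZF=0 PC=2
Step 3: PC=2 exec 'SUB A, B'. After: A=-2 B=5 C=0 D=0 ZF=0 PC=3
Step 4: PC=3 exec 'JZ 5'. After: A=-2 B=5 C=0 D=0 ZF=0 PC=4
Step 5: PC=4 exec 'MUL A, 2'. After: A=-4 B=5 C=0 D=0 ZF=0 PC=5
Step 6: PC=5 exec 'ADD B, 4'. After: A=-4 B=9 C=0 D=0 ZF=0 PC=6
Step 7: PC=6 exec 'ADD A, 4'. After: A=0 B=9 C=0 D=0 ZF=1 PC=7
Step 8: PC=7 exec 'ADD C, 1'. After: A=0 B=9 C=1 D=0 ZF=0 PC=8
Step 9: PC=8 exec 'ADD D, 3'. After: A=0 B=9 C=1 D=3 ZF=0 PC=9
Step 10: PC=9 exec 'ADD C, 2'. After: A=0 B=9 C=3 D=3 ZF=0 PC=10
Step 11: PC=10 exec 'ADD C, 1'. After: A=0 B=9 C=4 D=3 ZF=0 PC=11
Step 12: PC=11 exec 'ADD C, 2'. After: A=0 B=9 C=6 D=3 ZF=0 PC=12
Step 13: PC=12 exec 'ADD C, 4'. After: A=0 B=9 C=10 D=3 ZF=0 PC=13
Step 14: PC=13 exec 'ADD D, 5'. After: A=0 B=9 C=10 D=8 ZF=0 PC=14
Step 15: PC=14 exec 'HALT'. After: A=0 B=9 C=10 D=8 ZF=0 PC=14 HALTED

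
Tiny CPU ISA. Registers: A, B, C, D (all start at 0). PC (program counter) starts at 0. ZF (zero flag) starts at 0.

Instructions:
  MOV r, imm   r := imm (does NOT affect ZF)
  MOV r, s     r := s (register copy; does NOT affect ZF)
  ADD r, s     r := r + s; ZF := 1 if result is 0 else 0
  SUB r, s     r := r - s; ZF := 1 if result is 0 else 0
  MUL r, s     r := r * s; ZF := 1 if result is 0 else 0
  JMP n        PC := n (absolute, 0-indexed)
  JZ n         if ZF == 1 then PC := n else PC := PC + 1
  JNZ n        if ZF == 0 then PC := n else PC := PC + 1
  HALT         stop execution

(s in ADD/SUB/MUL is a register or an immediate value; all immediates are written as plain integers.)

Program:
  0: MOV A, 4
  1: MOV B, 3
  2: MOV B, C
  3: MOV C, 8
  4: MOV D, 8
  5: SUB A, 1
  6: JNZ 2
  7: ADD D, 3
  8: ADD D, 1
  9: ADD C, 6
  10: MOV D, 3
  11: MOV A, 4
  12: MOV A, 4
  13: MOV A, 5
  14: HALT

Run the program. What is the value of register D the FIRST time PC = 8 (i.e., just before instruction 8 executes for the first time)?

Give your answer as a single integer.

Step 1: PC=0 exec 'MOV A, 4'. After: A=4 B=0 C=0 D=0 ZF=0 PC=1
Step 2: PC=1 exec 'MOV B, 3'. After: A=4 B=3 C=0 D=0 ZF=0 PC=2
Step 3: PC=2 exec 'MOV B, C'. After: A=4 B=0 C=0 D=0 ZF=0 PC=3
Step 4: PC=3 exec 'MOV C, 8'. After: A=4 B=0 C=8 D=0 ZF=0 PC=4
Step 5: PC=4 exec 'MOV D, 8'. After: A=4 B=0 C=8 D=8 ZF=0 PC=5
Step 6: PC=5 exec 'SUB A, 1'. After: A=3 B=0 C=8 D=8 ZF=0 PC=6
Step 7: PC=6 exec 'JNZ 2'. After: A=3 B=0 C=8 D=8 ZF=0 PC=2
Step 8: PC=2 exec 'MOV B, C'. After: A=3 B=8 C=8 D=8 ZF=0 PC=3
Step 9: PC=3 exec 'MOV C, 8'. After: A=3 B=8 C=8 D=8 ZF=0 PC=4
Step 10: PC=4 exec 'MOV D, 8'. After: A=3 B=8 C=8 D=8 ZF=0 PC=5
Step 11: PC=5 exec 'SUB A, 1'. After: A=2 B=8 C=8 D=8 ZF=0 PC=6
Step 12: PC=6 exec 'JNZ 2'. After: A=2 B=8 C=8 D=8 ZF=0 PC=2
Step 13: PC=2 exec 'MOV B, C'. After: A=2 B=8 C=8 D=8 ZF=0 PC=3
Step 14: PC=3 exec 'MOV C, 8'. After: A=2 B=8 C=8 D=8 ZF=0 PC=4
Step 15: PC=4 exec 'MOV D, 8'. After: A=2 B=8 C=8 D=8 ZF=0 PC=5
Step 16: PC=5 exec 'SUB A, 1'. After: A=1 B=8 C=8 D=8 ZF=0 PC=6
Step 17: PC=6 exec 'JNZ 2'. After: A=1 B=8 C=8 D=8 ZF=0 PC=2
Step 18: PC=2 exec 'MOV B, C'. After: A=1 B=8 C=8 D=8 ZF=0 PC=3
Step 19: PC=3 exec 'MOV C, 8'. After: A=1 B=8 C=8 D=8 ZF=0 PC=4
Step 20: PC=4 exec 'MOV D, 8'. After: A=1 B=8 C=8 D=8 ZF=0 PC=5
Step 21: PC=5 exec 'SUB A, 1'. After: A=0 B=8 C=8 D=8 ZF=1 PC=6
Step 22: PC=6 exec 'JNZ 2'. After: A=0 B=8 C=8 D=8 ZF=1 PC=7
Step 23: PC=7 exec 'ADD D, 3'. After: A=0 B=8 C=8 D=11 ZF=0 PC=8
First time PC=8: D=11

11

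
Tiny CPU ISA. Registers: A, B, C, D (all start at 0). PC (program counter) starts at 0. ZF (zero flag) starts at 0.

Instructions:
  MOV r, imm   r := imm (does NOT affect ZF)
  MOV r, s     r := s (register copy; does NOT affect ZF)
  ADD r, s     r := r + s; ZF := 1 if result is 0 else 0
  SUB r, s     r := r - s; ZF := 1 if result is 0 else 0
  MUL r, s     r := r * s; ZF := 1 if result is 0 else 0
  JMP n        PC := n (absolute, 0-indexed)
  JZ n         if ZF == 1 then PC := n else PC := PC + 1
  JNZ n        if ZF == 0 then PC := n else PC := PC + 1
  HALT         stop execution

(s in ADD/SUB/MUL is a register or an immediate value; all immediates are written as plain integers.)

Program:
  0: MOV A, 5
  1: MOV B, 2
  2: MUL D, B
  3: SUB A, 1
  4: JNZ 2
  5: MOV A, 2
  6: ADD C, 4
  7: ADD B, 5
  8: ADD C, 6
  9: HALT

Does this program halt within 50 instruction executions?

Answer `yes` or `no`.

Step 1: PC=0 exec 'MOV A, 5'. After: A=5 B=0 C=0 D=0 ZF=0 PC=1
Step 2: PC=1 exec 'MOV B, 2'. After: A=5 B=2 C=0 D=0 ZF=0 PC=2
Step 3: PC=2 exec 'MUL D, B'. After: A=5 B=2 C=0 D=0 ZF=1 PC=3
Step 4: PC=3 exec 'SUB A, 1'. After: A=4 B=2 C=0 D=0 ZF=0 PC=4
Step 5: PC=4 exec 'JNZ 2'. After: A=4 B=2 C=0 D=0 ZF=0 PC=2
Step 6: PC=2 exec 'MUL D, B'. After: A=4 B=2 C=0 D=0 ZF=1 PC=3
Step 7: PC=3 exec 'SUB A, 1'. After: A=3 B=2 C=0 D=0 ZF=0 PC=4
Step 8: PC=4 exec 'JNZ 2'. After: A=3 B=2 C=0 D=0 ZF=0 PC=2
Step 9: PC=2 exec 'MUL D, B'. After: A=3 B=2 C=0 D=0 ZF=1 PC=3
Step 10: PC=3 exec 'SUB A, 1'. After: A=2 B=2 C=0 D=0 ZF=0 PC=4
Step 11: PC=4 exec 'JNZ 2'. After: A=2 B=2 C=0 D=0 ZF=0 PC=2
Step 12: PC=2 exec 'MUL D, B'. After: A=2 B=2 C=0 D=0 ZF=1 PC=3
Step 13: PC=3 exec 'SUB A, 1'. After: A=1 B=2 C=0 D=0 ZF=0 PC=4
Step 14: PC=4 exec 'JNZ 2'. After: A=1 B=2 C=0 D=0 ZF=0 PC=2
Step 15: PC=2 exec 'MUL D, B'. After: A=1 B=2 C=0 D=0 ZF=1 PC=3
Step 16: PC=3 exec 'SUB A, 1'. After: A=0 B=2 C=0 D=0 ZF=1 PC=4
Step 17: PC=4 exec 'JNZ 2'. After: A=0 B=2 C=0 D=0 ZF=1 PC=5
Step 18: PC=5 exec 'MOV A, 2'. After: A=2 B=2 C=0 D=0 ZF=1 PC=6
Step 19: PC=6 exec 'ADD C, 4'. After: A=2 B=2 C=4 D=0 ZF=0 PC=7
Step 20: PC=7 exec 'ADD B, 5'. After: A=2 B=7 C=4 D=0 ZF=0 PC=8
Step 21: PC=8 exec 'ADD C, 6'. After: A=2 B=7 C=10 D=0 ZF=0 PC=9
Step 22: PC=9 exec 'HALT'. After: A=2 B=7 C=10 D=0 ZF=0 PC=9 HALTED

Answer: yes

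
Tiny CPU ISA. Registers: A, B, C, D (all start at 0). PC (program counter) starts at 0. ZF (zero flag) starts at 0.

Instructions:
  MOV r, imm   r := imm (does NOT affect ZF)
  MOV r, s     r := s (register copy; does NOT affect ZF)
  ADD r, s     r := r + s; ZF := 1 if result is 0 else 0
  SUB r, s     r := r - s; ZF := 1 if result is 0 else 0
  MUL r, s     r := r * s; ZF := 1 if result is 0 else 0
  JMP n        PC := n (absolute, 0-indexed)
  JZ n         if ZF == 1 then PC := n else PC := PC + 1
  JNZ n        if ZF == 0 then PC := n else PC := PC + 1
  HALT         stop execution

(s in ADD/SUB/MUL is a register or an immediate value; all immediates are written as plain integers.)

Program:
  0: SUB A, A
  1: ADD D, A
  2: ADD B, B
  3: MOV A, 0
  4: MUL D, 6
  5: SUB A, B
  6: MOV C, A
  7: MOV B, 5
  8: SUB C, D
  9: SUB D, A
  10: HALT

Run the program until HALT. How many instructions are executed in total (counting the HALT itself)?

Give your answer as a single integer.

Answer: 11

Derivation:
Step 1: PC=0 exec 'SUB A, A'. After: A=0 B=0 C=0 D=0 ZF=1 PC=1
Step 2: PC=1 exec 'ADD D, A'. After: A=0 B=0 C=0 D=0 ZF=1 PC=2
Step 3: PC=2 exec 'ADD B, B'. After: A=0 B=0 C=0 D=0 ZF=1 PC=3
Step 4: PC=3 exec 'MOV A, 0'. After: A=0 B=0 C=0 D=0 ZF=1 PC=4
Step 5: PC=4 exec 'MUL D, 6'. After: A=0 B=0 C=0 D=0 ZF=1 PC=5
Step 6: PC=5 exec 'SUB A, B'. After: A=0 B=0 C=0 D=0 ZF=1 PC=6
Step 7: PC=6 exec 'MOV C, A'. After: A=0 B=0 C=0 D=0 ZF=1 PC=7
Step 8: PC=7 exec 'MOV B, 5'. After: A=0 B=5 C=0 D=0 ZF=1 PC=8
Step 9: PC=8 exec 'SUB C, D'. After: A=0 B=5 C=0 D=0 ZF=1 PC=9
Step 10: PC=9 exec 'SUB D, A'. After: A=0 B=5 C=0 D=0 ZF=1 PC=10
Step 11: PC=10 exec 'HALT'. After: A=0 B=5 C=0 D=0 ZF=1 PC=10 HALTED
Total instructions executed: 11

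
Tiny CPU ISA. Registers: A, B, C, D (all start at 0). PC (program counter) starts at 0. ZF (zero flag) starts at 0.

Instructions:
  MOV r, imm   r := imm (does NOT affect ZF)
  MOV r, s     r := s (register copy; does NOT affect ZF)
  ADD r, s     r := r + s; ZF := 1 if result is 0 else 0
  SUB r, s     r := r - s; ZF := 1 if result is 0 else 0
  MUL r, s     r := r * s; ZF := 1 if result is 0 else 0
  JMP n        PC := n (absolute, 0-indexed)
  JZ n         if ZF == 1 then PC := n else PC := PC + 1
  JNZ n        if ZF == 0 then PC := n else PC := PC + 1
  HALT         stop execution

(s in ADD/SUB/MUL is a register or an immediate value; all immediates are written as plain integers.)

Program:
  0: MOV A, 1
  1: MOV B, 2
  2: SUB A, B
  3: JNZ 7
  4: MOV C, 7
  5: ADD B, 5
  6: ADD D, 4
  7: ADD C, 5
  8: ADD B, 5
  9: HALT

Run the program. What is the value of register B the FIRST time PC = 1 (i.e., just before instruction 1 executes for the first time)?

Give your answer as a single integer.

Step 1: PC=0 exec 'MOV A, 1'. After: A=1 B=0 C=0 D=0 ZF=0 PC=1
First time PC=1: B=0

0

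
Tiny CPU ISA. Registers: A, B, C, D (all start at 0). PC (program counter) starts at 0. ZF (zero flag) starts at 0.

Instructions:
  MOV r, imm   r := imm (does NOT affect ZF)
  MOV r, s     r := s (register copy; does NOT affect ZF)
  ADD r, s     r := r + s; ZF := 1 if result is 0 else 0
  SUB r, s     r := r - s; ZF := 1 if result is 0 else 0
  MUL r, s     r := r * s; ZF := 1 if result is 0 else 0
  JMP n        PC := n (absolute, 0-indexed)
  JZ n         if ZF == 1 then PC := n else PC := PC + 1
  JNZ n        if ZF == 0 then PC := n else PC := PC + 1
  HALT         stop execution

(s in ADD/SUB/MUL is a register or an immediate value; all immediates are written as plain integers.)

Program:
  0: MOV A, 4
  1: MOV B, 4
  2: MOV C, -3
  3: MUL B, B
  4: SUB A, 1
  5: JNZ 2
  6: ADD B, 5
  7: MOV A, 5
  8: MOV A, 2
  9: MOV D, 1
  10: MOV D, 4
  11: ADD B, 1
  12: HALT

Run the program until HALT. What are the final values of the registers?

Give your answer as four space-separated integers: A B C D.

Step 1: PC=0 exec 'MOV A, 4'. After: A=4 B=0 C=0 D=0 ZF=0 PC=1
Step 2: PC=1 exec 'MOV B, 4'. After: A=4 B=4 C=0 D=0 ZF=0 PC=2
Step 3: PC=2 exec 'MOV C, -3'. After: A=4 B=4 C=-3 D=0 ZF=0 PC=3
Step 4: PC=3 exec 'MUL B, B'. After: A=4 B=16 C=-3 D=0 ZF=0 PC=4
Step 5: PC=4 exec 'SUB A, 1'. After: A=3 B=16 C=-3 D=0 ZF=0 PC=5
Step 6: PC=5 exec 'JNZ 2'. After: A=3 B=16 C=-3 D=0 ZF=0 PC=2
Step 7: PC=2 exec 'MOV C, -3'. After: A=3 B=16 C=-3 D=0 ZF=0 PC=3
Step 8: PC=3 exec 'MUL B, B'. After: A=3 B=256 C=-3 D=0 ZF=0 PC=4
Step 9: PC=4 exec 'SUB A, 1'. After: A=2 B=256 C=-3 D=0 ZF=0 PC=5
Step 10: PC=5 exec 'JNZ 2'. After: A=2 B=256 C=-3 D=0 ZF=0 PC=2
Step 11: PC=2 exec 'MOV C, -3'. After: A=2 B=256 C=-3 D=0 ZF=0 PC=3
Step 12: PC=3 exec 'MUL B, B'. After: A=2 B=65536 C=-3 D=0 ZF=0 PC=4
Step 13: PC=4 exec 'SUB A, 1'. After: A=1 B=65536 C=-3 D=0 ZF=0 PC=5
Step 14: PC=5 exec 'JNZ 2'. After: A=1 B=65536 C=-3 D=0 ZF=0 PC=2
Step 15: PC=2 exec 'MOV C, -3'. After: A=1 B=65536 C=-3 D=0 ZF=0 PC=3
Step 16: PC=3 exec 'MUL B, B'. After: A=1 B=4294967296 C=-3 D=0 ZF=0 PC=4
Step 17: PC=4 exec 'SUB A, 1'. After: A=0 B=4294967296 C=-3 D=0 ZF=1 PC=5
Step 18: PC=5 exec 'JNZ 2'. After: A=0 B=4294967296 C=-3 D=0 ZF=1 PC=6
Step 19: PC=6 exec 'ADD B, 5'. After: A=0 B=4294967301 C=-3 D=0 ZF=0 PC=7
Step 20: PC=7 exec 'MOV A, 5'. After: A=5 B=4294967301 C=-3 D=0 ZF=0 PC=8
Step 21: PC=8 exec 'MOV A, 2'. After: A=2 B=4294967301 C=-3 D=0 ZF=0 PC=9
Step 22: PC=9 exec 'MOV D, 1'. After: A=2 B=4294967301 C=-3 D=1 ZF=0 PC=10
Step 23: PC=10 exec 'MOV D, 4'. After: A=2 B=4294967301 C=-3 D=4 ZF=0 PC=11
Step 24: PC=11 exec 'ADD B, 1'. After: A=2 B=4294967302 C=-3 D=4 ZF=0 PC=12
Step 25: PC=12 exec 'HALT'. After: A=2 B=4294967302 C=-3 D=4 ZF=0 PC=12 HALTED

Answer: 2 4294967302 -3 4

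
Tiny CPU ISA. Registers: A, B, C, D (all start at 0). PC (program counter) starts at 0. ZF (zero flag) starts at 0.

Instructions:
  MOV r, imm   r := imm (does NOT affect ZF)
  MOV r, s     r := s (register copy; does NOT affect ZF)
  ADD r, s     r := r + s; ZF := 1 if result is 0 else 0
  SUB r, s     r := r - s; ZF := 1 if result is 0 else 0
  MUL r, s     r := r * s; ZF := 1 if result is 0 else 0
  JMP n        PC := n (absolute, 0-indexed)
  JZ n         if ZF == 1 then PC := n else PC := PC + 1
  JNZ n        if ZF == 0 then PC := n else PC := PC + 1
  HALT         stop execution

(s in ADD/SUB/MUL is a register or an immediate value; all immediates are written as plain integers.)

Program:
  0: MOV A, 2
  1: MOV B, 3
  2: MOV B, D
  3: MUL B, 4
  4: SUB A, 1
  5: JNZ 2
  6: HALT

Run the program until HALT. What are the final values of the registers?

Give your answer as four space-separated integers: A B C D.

Answer: 0 0 0 0

Derivation:
Step 1: PC=0 exec 'MOV A, 2'. After: A=2 B=0 C=0 D=0 ZF=0 PC=1
Step 2: PC=1 exec 'MOV B, 3'. After: A=2 B=3 C=0 D=0 ZF=0 PC=2
Step 3: PC=2 exec 'MOV B, D'. After: A=2 B=0 C=0 D=0 ZF=0 PC=3
Step 4: PC=3 exec 'MUL B, 4'. After: A=2 B=0 C=0 D=0 ZF=1 PC=4
Step 5: PC=4 exec 'SUB A, 1'. After: A=1 B=0 C=0 D=0 ZF=0 PC=5
Step 6: PC=5 exec 'JNZ 2'. After: A=1 B=0 C=0 D=0 ZF=0 PC=2
Step 7: PC=2 exec 'MOV B, D'. After: A=1 B=0 C=0 D=0 ZF=0 PC=3
Step 8: PC=3 exec 'MUL B, 4'. After: A=1 B=0 C=0 D=0 ZF=1 PC=4
Step 9: PC=4 exec 'SUB A, 1'. After: A=0 B=0 C=0 D=0 ZF=1 PC=5
Step 10: PC=5 exec 'JNZ 2'. After: A=0 B=0 C=0 D=0 ZF=1 PC=6
Step 11: PC=6 exec 'HALT'. After: A=0 B=0 C=0 D=0 ZF=1 PC=6 HALTED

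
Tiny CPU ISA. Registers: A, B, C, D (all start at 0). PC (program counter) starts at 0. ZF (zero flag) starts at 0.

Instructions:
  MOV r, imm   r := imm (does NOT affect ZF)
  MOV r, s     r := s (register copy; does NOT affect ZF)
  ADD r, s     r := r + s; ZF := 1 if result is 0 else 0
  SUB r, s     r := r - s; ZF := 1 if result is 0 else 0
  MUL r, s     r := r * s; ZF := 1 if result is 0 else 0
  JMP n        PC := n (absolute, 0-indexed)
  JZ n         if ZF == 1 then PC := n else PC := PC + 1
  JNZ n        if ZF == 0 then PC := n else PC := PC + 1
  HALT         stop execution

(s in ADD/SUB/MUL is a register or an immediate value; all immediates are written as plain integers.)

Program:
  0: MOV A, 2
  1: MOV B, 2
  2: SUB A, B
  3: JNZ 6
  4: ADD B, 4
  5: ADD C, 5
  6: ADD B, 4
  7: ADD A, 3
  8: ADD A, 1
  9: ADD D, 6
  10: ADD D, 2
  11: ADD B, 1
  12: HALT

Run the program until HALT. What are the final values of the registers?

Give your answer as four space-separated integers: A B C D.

Answer: 4 11 5 8

Derivation:
Step 1: PC=0 exec 'MOV A, 2'. After: A=2 B=0 C=0 D=0 ZF=0 PC=1
Step 2: PC=1 exec 'MOV B, 2'. After: A=2 B=2 C=0 D=0 ZF=0 PC=2
Step 3: PC=2 exec 'SUB A, B'. After: A=0 B=2 C=0 D=0 ZF=1 PC=3
Step 4: PC=3 exec 'JNZ 6'. After: A=0 B=2 C=0 D=0 ZF=1 PC=4
Step 5: PC=4 exec 'ADD B, 4'. After: A=0 B=6 C=0 D=0 ZF=0 PC=5
Step 6: PC=5 exec 'ADD C, 5'. After: A=0 B=6 C=5 D=0 ZF=0 PC=6
Step 7: PC=6 exec 'ADD B, 4'. After: A=0 B=10 C=5 D=0 ZF=0 PC=7
Step 8: PC=7 exec 'ADD A, 3'. After: A=3 B=10 C=5 D=0 ZF=0 PC=8
Step 9: PC=8 exec 'ADD A, 1'. After: A=4 B=10 C=5 D=0 ZF=0 PC=9
Step 10: PC=9 exec 'ADD D, 6'. After: A=4 B=10 C=5 D=6 ZF=0 PC=10
Step 11: PC=10 exec 'ADD D, 2'. After: A=4 B=10 C=5 D=8 ZF=0 PC=11
Step 12: PC=11 exec 'ADD B, 1'. After: A=4 B=11 C=5 D=8 ZF=0 PC=12
Step 13: PC=12 exec 'HALT'. After: A=4 B=11 C=5 D=8 ZF=0 PC=12 HALTED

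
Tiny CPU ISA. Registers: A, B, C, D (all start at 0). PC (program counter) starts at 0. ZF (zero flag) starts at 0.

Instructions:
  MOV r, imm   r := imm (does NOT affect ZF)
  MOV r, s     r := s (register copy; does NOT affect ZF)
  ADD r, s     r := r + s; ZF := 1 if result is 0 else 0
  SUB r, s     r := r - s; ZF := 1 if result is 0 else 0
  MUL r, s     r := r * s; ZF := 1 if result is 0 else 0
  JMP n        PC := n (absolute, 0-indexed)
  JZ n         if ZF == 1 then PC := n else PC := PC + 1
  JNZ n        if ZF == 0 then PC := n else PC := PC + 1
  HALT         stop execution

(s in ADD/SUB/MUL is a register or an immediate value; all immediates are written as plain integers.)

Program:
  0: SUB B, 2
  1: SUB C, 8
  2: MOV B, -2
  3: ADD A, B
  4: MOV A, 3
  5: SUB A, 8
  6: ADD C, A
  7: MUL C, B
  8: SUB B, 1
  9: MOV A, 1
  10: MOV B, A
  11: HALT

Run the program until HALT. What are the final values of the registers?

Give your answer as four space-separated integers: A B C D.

Answer: 1 1 26 0

Derivation:
Step 1: PC=0 exec 'SUB B, 2'. After: A=0 B=-2 C=0 D=0 ZF=0 PC=1
Step 2: PC=1 exec 'SUB C, 8'. After: A=0 B=-2 C=-8 D=0 ZF=0 PC=2
Step 3: PC=2 exec 'MOV B, -2'. After: A=0 B=-2 C=-8 D=0 ZF=0 PC=3
Step 4: PC=3 exec 'ADD A, B'. After: A=-2 B=-2 C=-8 D=0 ZF=0 PC=4
Step 5: PC=4 exec 'MOV A, 3'. After: A=3 B=-2 C=-8 D=0 ZF=0 PC=5
Step 6: PC=5 exec 'SUB A, 8'. After: A=-5 B=-2 C=-8 D=0 ZF=0 PC=6
Step 7: PC=6 exec 'ADD C, A'. After: A=-5 B=-2 C=-13 D=0 ZF=0 PC=7
Step 8: PC=7 exec 'MUL C, B'. After: A=-5 B=-2 C=26 D=0 ZF=0 PC=8
Step 9: PC=8 exec 'SUB B, 1'. After: A=-5 B=-3 C=26 D=0 ZF=0 PC=9
Step 10: PC=9 exec 'MOV A, 1'. After: A=1 B=-3 C=26 D=0 ZF=0 PC=10
Step 11: PC=10 exec 'MOV B, A'. After: A=1 B=1 C=26 D=0 ZF=0 PC=11
Step 12: PC=11 exec 'HALT'. After: A=1 B=1 C=26 D=0 ZF=0 PC=11 HALTED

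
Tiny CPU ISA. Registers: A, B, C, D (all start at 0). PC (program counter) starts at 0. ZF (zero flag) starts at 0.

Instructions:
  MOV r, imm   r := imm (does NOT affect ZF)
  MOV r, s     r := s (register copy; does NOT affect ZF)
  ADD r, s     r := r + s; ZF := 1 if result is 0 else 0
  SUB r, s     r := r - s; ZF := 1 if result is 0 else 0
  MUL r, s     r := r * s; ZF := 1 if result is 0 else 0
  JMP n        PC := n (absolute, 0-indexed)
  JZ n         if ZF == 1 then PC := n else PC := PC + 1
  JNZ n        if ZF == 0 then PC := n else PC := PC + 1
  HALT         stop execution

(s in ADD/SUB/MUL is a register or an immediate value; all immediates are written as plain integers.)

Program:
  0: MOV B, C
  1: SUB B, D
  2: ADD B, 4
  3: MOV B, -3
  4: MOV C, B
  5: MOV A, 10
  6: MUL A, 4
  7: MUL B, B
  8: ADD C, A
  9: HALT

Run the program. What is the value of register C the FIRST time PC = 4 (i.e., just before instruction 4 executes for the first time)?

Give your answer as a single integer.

Step 1: PC=0 exec 'MOV B, C'. After: A=0 B=0 C=0 D=0 ZF=0 PC=1
Step 2: PC=1 exec 'SUB B, D'. After: A=0 B=0 C=0 D=0 ZF=1 PC=2
Step 3: PC=2 exec 'ADD B, 4'. After: A=0 B=4 C=0 D=0 ZF=0 PC=3
Step 4: PC=3 exec 'MOV B, -3'. After: A=0 B=-3 C=0 D=0 ZF=0 PC=4
First time PC=4: C=0

0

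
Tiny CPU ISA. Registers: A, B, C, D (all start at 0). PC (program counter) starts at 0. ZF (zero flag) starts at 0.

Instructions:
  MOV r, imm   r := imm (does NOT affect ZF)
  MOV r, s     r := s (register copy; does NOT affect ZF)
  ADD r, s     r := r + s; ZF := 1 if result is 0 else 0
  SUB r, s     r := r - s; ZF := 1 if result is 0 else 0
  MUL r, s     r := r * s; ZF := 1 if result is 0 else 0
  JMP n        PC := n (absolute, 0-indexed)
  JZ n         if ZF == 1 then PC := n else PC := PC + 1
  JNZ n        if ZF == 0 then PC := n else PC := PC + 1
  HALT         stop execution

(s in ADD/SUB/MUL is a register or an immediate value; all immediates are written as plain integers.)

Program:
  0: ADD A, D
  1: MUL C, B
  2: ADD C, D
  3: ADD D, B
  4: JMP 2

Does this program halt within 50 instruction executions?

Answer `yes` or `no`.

Answer: no

Derivation:
Step 1: PC=0 exec 'ADD A, D'. After: A=0 B=0 C=0 D=0 ZF=1 PC=1
Step 2: PC=1 exec 'MUL C, B'. After: A=0 B=0 C=0 D=0 ZF=1 PC=2
Step 3: PC=2 exec 'ADD C, D'. After: A=0 B=0 C=0 D=0 ZF=1 PC=3
Step 4: PC=3 exec 'ADD D, B'. After: A=0 B=0 C=0 D=0 ZF=1 PC=4
Step 5: PC=4 exec 'JMP 2'. After: A=0 B=0 C=0 D=0 ZF=1 PC=2
State after step 5 equals state after step 2: the program is in a cycle of length 3 and will never halt.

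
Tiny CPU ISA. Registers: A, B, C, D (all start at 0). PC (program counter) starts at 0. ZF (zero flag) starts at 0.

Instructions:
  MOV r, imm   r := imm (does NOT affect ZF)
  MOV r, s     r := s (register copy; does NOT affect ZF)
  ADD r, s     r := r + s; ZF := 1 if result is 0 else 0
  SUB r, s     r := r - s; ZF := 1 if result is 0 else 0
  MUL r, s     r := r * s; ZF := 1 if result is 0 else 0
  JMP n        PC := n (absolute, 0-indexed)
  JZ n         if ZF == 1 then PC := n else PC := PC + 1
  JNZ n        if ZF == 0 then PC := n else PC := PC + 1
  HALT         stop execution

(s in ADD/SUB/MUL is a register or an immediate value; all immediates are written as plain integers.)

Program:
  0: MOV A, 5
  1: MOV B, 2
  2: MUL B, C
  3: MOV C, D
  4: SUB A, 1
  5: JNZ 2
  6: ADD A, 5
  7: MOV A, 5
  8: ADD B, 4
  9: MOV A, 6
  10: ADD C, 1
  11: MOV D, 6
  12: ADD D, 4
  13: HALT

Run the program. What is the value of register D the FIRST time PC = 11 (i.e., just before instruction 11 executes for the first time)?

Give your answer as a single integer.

Step 1: PC=0 exec 'MOV A, 5'. After: A=5 B=0 C=0 D=0 ZF=0 PC=1
Step 2: PC=1 exec 'MOV B, 2'. After: A=5 B=2 C=0 D=0 ZF=0 PC=2
Step 3: PC=2 exec 'MUL B, C'. After: A=5 B=0 C=0 D=0 ZF=1 PC=3
Step 4: PC=3 exec 'MOV C, D'. After: A=5 B=0 C=0 D=0 ZF=1 PC=4
Step 5: PC=4 exec 'SUB A, 1'. After: A=4 B=0 C=0 D=0 ZF=0 PC=5
Step 6: PC=5 exec 'JNZ 2'. After: A=4 B=0 C=0 D=0 ZF=0 PC=2
Step 7: PC=2 exec 'MUL B, C'. After: A=4 B=0 C=0 D=0 ZF=1 PC=3
Step 8: PC=3 exec 'MOV C, D'. After: A=4 B=0 C=0 D=0 ZF=1 PC=4
Step 9: PC=4 exec 'SUB A, 1'. After: A=3 B=0 C=0 D=0 ZF=0 PC=5
Step 10: PC=5 exec 'JNZ 2'. After: A=3 B=0 C=0 D=0 ZF=0 PC=2
Step 11: PC=2 exec 'MUL B, C'. After: A=3 B=0 C=0 D=0 ZF=1 PC=3
Step 12: PC=3 exec 'MOV C, D'. After: A=3 B=0 C=0 D=0 ZF=1 PC=4
Step 13: PC=4 exec 'SUB A, 1'. After: A=2 B=0 C=0 D=0 ZF=0 PC=5
Step 14: PC=5 exec 'JNZ 2'. After: A=2 B=0 C=0 D=0 ZF=0 PC=2
Step 15: PC=2 exec 'MUL B, C'. After: A=2 B=0 C=0 D=0 ZF=1 PC=3
Step 16: PC=3 exec 'MOV C, D'. After: A=2 B=0 C=0 D=0 ZF=1 PC=4
Step 17: PC=4 exec 'SUB A, 1'. After: A=1 B=0 C=0 D=0 ZF=0 PC=5
Step 18: PC=5 exec 'JNZ 2'. After: A=1 B=0 C=0 D=0 ZF=0 PC=2
Step 19: PC=2 exec 'MUL B, C'. After: A=1 B=0 C=0 D=0 ZF=1 PC=3
Step 20: PC=3 exec 'MOV C, D'. After: A=1 B=0 C=0 D=0 ZF=1 PC=4
Step 21: PC=4 exec 'SUB A, 1'. After: A=0 B=0 C=0 D=0 ZF=1 PC=5
Step 22: PC=5 exec 'JNZ 2'. After: A=0 B=0 C=0 D=0 ZF=1 PC=6
Step 23: PC=6 exec 'ADD A, 5'. After: A=5 B=0 C=0 D=0 ZF=0 PC=7
Step 24: PC=7 exec 'MOV A, 5'. After: A=5 B=0 C=0 D=0 ZF=0 PC=8
Step 25: PC=8 exec 'ADD B, 4'. After: A=5 B=4 C=0 D=0 ZF=0 PC=9
Step 26: PC=9 exec 'MOV A, 6'. After: A=6 B=4 C=0 D=0 ZF=0 PC=10
Step 27: PC=10 exec 'ADD C, 1'. After: A=6 B=4 C=1 D=0 ZF=0 PC=11
First time PC=11: D=0

0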